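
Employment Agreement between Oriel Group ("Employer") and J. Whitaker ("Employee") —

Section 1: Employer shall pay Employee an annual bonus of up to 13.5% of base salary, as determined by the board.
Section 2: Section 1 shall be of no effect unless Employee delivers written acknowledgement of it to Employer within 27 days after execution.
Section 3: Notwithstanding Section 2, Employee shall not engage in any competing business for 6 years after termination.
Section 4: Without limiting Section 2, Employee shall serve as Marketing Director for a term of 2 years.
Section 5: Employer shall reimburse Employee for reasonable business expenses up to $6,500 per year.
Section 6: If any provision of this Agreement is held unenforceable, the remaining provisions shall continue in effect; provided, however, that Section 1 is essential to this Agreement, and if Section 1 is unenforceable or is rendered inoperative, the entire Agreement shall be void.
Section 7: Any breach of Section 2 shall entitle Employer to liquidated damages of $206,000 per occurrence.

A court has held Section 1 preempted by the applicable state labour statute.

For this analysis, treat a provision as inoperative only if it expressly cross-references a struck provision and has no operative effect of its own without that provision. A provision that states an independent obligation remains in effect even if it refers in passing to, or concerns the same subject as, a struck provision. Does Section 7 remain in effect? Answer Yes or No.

No

Section 1 is struck. Section 2 merely fixes the acknowledgement condition for Section 1; with Section 1 gone it has nothing to operate on and falls away. The whole of Section 7 is the liquidated-damages amount, defined by reference to Section 2, so Section 7 cannot stand once Section 2 is removed. Section 6 makes Section 1 an essential term, and Section 1 is the provision held invalid; under Section 6, the entire Agreement is therefore void. No provision of the Agreement survives. Section 7 is among the inoperative provisions, so the answer is no.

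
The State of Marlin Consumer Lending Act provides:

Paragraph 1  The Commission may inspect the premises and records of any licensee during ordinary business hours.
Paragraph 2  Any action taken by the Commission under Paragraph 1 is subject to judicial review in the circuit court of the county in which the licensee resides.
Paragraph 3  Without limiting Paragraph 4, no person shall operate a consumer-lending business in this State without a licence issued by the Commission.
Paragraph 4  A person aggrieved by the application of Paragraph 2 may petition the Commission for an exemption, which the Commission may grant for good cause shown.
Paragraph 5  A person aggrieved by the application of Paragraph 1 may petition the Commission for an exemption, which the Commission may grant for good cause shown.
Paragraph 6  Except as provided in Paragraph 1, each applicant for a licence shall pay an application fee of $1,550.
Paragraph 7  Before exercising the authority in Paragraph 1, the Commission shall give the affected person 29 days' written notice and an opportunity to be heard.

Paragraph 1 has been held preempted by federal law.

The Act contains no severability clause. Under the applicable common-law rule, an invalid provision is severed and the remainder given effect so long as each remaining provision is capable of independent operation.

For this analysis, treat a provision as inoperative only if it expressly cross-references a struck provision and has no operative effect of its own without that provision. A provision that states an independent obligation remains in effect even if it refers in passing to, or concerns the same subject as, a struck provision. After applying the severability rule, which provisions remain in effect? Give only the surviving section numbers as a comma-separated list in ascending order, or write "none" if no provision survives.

3, 6

Paragraph 1 is struck. The only function of Paragraph 2 is the judicial-review right for Paragraph 1, so it cannot stand once Paragraph 1 is removed. Paragraph 5 operates only by reference to Paragraph 1, so it falls with Paragraph 1. Paragraph 7 merely fixes the notice-and-hearing requirement for Paragraph 1; with Paragraph 1 gone it has nothing to operate on and falls away. Paragraph 4 merely fixes the exemption procedure for Paragraph 2; with Paragraph 2 gone it has nothing to operate on and falls away. Although Paragraph 6 refers to Paragraph 1, its operative terms do not depend on Paragraph 1, so it remains in effect. Paragraph 3 mentions Paragraph 4 but its own obligation stands independently of Paragraph 4, so Paragraph 3 is not affected. With no severability clause, the stated default rule severs what cannot stand and enforces each remaining provision that can operate on its own. That leaves Paragraph 3 and Paragraph 6 in effect.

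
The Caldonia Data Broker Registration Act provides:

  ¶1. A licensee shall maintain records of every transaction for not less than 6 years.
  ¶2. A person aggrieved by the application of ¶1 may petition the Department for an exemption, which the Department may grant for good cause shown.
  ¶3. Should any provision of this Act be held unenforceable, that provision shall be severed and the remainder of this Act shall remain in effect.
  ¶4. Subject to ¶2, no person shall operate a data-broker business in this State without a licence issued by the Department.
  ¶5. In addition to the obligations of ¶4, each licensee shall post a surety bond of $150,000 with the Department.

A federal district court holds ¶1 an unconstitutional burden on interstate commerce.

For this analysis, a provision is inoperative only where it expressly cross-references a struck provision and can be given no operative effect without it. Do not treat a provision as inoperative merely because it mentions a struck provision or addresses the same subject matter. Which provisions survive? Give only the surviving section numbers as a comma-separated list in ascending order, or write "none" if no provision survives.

3, 4, 5

¶1 is struck. ¶2 has no operative effect of its own apart from ¶1 and is therefore inoperative. ¶4 mentions ¶2 but its own obligation stands independently of ¶2, so ¶4 is not affected. ¶3 is a severability clause and preserves every provision that can still be given independent effect. ¶3, ¶4, and ¶5 remain in effect.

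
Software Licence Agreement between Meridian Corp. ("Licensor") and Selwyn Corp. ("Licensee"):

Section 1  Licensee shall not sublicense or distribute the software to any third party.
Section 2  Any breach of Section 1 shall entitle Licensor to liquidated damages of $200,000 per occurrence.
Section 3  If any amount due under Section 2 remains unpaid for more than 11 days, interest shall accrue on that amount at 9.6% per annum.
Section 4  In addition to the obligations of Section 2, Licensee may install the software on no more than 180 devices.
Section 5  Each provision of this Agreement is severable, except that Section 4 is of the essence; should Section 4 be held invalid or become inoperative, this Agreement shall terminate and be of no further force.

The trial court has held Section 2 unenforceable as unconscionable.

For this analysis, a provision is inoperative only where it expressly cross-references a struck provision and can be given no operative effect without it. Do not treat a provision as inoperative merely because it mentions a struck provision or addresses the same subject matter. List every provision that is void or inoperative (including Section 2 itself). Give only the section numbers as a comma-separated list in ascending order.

2, 3

Section 2 is struck. Section 3 does nothing except set the default interest on the liquidated-damages amount by reference to Section 2; with Section 2 gone it has no independent effect and is inoperative. Although Section 4 refers to Section 2, its operative terms do not depend on Section 2, so it remains in effect. Section 5 makes Section 4 an essential term, but Section 4 is unaffected, so the severability proviso in Section 5 preserves the remaining provisions. Section 1, Section 4, and Section 5 remain in effect.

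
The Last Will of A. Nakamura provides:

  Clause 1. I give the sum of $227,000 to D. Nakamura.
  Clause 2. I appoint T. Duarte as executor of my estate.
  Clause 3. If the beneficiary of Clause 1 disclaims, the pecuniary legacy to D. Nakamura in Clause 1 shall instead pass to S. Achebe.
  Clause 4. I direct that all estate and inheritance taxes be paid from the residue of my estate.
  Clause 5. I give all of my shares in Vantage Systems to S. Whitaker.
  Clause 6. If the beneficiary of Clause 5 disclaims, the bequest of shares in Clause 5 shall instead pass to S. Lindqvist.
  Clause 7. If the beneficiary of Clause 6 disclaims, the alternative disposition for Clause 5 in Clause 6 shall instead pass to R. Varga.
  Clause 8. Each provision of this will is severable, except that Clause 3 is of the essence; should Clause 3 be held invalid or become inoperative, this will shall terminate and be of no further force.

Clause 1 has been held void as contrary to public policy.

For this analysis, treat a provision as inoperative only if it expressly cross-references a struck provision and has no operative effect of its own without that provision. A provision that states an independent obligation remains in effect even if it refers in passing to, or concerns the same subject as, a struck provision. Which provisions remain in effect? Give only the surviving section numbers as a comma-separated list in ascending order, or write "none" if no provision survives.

none

Clause 1 is struck. Clause 3 merely fixes the alternative disposition for Clause 1; with Clause 1 gone it has nothing to operate on and falls away. Clause 8 makes Clause 3 an essential term, and Clause 3 has been rendered inoperative by the cascade; under Clause 8, the entire will is therefore void. No provision of the will survives.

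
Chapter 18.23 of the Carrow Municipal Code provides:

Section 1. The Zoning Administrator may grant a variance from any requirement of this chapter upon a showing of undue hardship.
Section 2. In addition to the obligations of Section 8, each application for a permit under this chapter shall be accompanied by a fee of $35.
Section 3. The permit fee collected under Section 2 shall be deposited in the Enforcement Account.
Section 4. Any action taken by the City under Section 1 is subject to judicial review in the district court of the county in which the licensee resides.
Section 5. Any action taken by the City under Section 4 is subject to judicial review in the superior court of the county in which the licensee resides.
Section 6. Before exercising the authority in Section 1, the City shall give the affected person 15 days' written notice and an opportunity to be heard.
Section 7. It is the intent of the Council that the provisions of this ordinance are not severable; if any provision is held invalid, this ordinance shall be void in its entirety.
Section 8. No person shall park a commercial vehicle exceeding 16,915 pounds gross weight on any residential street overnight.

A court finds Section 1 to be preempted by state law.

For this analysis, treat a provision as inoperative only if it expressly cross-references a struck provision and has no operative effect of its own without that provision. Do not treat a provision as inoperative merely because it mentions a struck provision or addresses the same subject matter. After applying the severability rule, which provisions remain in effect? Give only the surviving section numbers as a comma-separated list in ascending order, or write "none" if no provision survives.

Section 1 is struck. Section 4 merely fixes the judicial-review right for Section 1; with Section 1 gone it has nothing to operate on and falls away. Section 6 merely fixes the notice-and-hearing requirement for Section 1; with Section 1 gone it has nothing to operate on and falls away. Section 5 merely fixes the judicial-review right for Section 4; with Section 4 gone it has nothing to operate on and falls away. Section 7 provides that the ordinance is not severable, so the invalidity of any one provision voids the entire ordinance. No provision of the ordinance survives.

none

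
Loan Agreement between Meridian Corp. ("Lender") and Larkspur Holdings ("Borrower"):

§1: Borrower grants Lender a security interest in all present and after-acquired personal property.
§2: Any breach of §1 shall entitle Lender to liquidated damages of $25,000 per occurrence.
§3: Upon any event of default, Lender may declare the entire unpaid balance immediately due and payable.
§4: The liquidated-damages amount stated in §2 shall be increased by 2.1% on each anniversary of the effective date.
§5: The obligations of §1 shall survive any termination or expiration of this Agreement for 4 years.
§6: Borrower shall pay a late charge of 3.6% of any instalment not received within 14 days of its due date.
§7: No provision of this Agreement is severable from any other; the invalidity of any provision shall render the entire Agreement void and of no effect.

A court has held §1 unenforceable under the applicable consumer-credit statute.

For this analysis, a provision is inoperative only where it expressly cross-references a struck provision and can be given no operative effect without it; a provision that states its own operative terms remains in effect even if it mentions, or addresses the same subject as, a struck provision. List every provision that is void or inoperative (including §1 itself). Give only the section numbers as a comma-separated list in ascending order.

§1 is struck. §2 has no operative effect of its own apart from §1 and is therefore inoperative. §5 merely fixes the survival period for §1; with §1 gone it has nothing to operate on and falls away. §4 does nothing except set the escalation of the liquidated-damages amount by reference to §2; with §2 gone it has no independent effect and is inoperative. §7 provides that the Agreement is not severable, so the invalidity of any one provision voids the entire Agreement. No provision of the Agreement survives.

1, 2, 3, 4, 5, 6, 7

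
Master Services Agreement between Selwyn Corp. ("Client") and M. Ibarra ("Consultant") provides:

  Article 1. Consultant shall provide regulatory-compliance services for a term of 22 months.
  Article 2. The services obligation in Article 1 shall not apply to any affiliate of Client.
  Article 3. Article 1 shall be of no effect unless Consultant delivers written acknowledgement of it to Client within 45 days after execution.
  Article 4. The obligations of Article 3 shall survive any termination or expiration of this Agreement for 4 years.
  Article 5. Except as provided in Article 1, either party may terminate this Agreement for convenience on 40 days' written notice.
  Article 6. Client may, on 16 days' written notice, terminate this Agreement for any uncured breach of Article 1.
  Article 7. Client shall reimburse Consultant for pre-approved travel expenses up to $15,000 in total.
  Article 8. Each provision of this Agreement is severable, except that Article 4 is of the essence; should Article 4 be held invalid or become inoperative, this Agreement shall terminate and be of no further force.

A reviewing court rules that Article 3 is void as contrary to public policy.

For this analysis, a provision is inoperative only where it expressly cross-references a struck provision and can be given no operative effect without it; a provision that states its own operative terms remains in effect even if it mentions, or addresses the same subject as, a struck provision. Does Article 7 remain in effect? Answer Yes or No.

Article 3 is struck. The only function of Article 4 is the survival period for Article 3, so it cannot stand once Article 3 is removed. Article 8 makes Article 4 an essential term, and Article 4 has been rendered inoperative by the cascade; under Article 8, the entire Agreement is therefore void. No provision of the Agreement survives. Article 7 is among the inoperative provisions, so the answer is no.

No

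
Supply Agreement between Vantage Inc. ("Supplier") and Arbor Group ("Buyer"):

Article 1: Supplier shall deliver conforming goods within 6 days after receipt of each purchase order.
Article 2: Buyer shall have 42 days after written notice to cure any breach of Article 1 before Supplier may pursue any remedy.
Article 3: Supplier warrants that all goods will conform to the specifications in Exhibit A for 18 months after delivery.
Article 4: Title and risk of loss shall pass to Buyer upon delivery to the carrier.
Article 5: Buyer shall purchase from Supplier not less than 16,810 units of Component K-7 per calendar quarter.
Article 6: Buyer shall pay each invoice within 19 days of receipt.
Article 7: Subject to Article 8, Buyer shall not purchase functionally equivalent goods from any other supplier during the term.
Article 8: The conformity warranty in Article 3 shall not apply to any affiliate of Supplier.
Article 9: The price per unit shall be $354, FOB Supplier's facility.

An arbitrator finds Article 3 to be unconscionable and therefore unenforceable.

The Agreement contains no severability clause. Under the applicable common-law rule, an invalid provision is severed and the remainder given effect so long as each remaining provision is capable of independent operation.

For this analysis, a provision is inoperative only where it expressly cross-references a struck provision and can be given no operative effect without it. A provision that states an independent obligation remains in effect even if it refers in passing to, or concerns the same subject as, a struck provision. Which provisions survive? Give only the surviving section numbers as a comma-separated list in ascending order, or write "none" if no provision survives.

1, 2, 4, 5, 6, 7, 9

Article 3 is struck. Article 8 does nothing except set the carve-out from the conformity warranty by reference to Article 3; with Article 3 gone it has no independent effect and is inoperative. Although Article 7 refers to Article 8, its operative terms do not depend on Article 8, so it remains in effect. With no severability clause, the stated default rule severs what cannot stand and enforces each remaining provision that can operate on its own. The provisions still in force are Article 1, Article 2, Article 4, Article 5, Article 6, Article 7, and Article 9.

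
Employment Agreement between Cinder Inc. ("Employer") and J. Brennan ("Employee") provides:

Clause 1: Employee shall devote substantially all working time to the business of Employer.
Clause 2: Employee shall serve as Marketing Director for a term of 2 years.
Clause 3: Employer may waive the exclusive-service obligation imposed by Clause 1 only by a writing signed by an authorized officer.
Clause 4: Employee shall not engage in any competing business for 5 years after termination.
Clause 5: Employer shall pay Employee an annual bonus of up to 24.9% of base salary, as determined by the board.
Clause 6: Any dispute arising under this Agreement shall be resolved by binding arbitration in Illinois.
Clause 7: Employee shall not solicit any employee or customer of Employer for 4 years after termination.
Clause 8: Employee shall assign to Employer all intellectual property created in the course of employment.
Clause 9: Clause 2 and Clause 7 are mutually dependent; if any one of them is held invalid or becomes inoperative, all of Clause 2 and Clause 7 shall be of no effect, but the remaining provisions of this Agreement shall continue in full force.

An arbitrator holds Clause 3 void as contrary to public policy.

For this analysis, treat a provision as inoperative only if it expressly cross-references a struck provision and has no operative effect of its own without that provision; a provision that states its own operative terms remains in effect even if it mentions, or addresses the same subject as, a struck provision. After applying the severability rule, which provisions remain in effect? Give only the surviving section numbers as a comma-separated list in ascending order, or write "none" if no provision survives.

1, 2, 4, 5, 6, 7, 8, 9

Clause 3 is struck. Nothing else in the Agreement is defined by reference to Clause 3. Clause 9 ties Clause 2 and Clause 7 together, but none of those is affected here; the remaining provisions continue in force under Clause 9. The provisions still in force are Clause 1, Clause 2, Clause 4, Clause 5, Clause 6, Clause 7, Clause 8, and Clause 9.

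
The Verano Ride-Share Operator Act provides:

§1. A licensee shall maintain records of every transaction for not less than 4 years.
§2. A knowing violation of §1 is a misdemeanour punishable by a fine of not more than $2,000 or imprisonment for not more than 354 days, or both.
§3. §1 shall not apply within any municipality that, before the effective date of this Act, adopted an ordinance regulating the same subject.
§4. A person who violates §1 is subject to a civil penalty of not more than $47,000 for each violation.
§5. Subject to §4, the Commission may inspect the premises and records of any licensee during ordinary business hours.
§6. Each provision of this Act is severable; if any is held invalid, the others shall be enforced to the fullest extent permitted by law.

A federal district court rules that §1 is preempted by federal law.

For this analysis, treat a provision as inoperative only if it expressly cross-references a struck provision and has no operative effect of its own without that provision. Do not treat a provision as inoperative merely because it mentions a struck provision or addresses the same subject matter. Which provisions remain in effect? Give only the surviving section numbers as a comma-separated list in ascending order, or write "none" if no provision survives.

5, 6

§1 is struck. §2 has no operative effect of its own apart from §1 and is therefore inoperative. The only function of §3 is the local-preemption carve-out from §1, so it cannot stand once §1 is removed. §4 merely fixes the civil penalty for violating §1; with §1 gone it has nothing to operate on and falls away. §5 mentions §4 but its own obligation stands independently of §4, so §5 is not affected. §6 is a severability clause and preserves every provision that can still be given independent effect. That leaves §5 and §6 in effect.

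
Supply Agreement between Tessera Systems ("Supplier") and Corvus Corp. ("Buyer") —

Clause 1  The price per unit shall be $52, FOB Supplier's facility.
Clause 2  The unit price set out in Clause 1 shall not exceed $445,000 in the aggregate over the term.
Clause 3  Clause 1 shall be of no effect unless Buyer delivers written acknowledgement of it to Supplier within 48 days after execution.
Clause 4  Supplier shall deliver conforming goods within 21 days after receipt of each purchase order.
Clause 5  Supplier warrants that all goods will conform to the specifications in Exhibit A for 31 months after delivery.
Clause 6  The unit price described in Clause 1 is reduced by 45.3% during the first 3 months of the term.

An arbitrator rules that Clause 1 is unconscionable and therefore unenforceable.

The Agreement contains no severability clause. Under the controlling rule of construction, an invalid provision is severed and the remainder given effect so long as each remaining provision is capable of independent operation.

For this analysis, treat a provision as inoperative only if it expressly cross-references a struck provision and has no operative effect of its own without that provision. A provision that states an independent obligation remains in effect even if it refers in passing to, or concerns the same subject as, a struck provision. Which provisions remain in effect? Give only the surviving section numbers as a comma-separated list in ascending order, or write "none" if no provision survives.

4, 5

Clause 1 is struck. Clause 2 has no operative effect of its own apart from Clause 1 and is therefore inoperative. Clause 3 has no operative effect of its own apart from Clause 1 and is therefore inoperative. Clause 6 operates only by reference to Clause 1, so it falls with Clause 1. With no severability clause, the stated default rule severs what cannot stand and enforces each remaining provision that can operate on its own. Clause 4 and Clause 5 remain in effect.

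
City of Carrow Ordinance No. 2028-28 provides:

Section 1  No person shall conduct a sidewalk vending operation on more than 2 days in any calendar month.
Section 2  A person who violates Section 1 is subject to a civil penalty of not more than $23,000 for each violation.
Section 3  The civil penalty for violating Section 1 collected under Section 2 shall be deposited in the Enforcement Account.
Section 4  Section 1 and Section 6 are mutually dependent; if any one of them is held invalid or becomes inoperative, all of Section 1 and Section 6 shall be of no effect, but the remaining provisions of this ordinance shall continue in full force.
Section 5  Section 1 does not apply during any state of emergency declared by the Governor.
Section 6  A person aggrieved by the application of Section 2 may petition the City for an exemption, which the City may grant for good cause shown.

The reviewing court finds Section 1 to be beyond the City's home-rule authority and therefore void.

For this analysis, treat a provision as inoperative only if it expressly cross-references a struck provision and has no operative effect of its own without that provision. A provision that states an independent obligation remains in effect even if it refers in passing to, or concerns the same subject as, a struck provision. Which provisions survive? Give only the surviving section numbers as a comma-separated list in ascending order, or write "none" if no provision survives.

Section 1 is struck. Section 2 merely fixes the civil penalty for violating Section 1; with Section 1 gone it has nothing to operate on and falls away. Section 5 has no operative effect of its own apart from Section 1 and is therefore inoperative. The whole of Section 3 is the disposition of the civil penalty for violating Section 1, defined by reference to Section 2, so Section 3 cannot stand once Section 2 is removed. The only function of Section 6 is the exemption procedure for Section 2, so it cannot stand once Section 2 is removed. Section 4 declares Section 1 and Section 6 mutually dependent; since one of them has fallen, all of them are of no effect. The remainder continues in force under Section 4. Only Section 4 remains in effect.

4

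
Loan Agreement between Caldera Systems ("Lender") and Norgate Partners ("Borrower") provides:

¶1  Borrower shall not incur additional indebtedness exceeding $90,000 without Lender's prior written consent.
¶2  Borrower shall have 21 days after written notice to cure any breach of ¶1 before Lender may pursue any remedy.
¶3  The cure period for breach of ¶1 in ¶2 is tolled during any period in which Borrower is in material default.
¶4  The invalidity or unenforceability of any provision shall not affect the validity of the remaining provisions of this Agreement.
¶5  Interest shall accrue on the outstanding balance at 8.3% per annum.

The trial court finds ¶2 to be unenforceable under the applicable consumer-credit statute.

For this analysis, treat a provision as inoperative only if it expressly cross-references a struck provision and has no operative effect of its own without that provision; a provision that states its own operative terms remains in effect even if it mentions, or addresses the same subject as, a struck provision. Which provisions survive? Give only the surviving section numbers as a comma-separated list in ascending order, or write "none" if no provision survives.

1, 4, 5

¶2 is struck. The whole of ¶3 is the tolling of the cure period for breach of ¶1, defined by reference to ¶2, so ¶3 cannot stand once ¶2 is removed. Under the severability clause in ¶4, the remaining provisions continue in force. ¶1, ¶4, and ¶5 remain in effect.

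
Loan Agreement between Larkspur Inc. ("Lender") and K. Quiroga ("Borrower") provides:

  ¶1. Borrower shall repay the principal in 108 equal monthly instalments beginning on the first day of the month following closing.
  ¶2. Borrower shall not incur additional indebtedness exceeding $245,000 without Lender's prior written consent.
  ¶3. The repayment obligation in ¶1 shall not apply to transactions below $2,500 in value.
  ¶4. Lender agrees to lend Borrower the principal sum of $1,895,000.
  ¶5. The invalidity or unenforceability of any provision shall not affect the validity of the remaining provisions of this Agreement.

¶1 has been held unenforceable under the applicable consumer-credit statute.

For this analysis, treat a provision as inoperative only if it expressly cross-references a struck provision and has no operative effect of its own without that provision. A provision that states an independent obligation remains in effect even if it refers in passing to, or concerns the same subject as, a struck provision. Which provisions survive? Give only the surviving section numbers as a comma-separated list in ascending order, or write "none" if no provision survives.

2, 4, 5

¶1 is struck. ¶3 operates only by reference to ¶1, so it falls with ¶1. Under the severability clause in ¶5, the remaining provisions continue in force. The provisions still in force are ¶2, ¶4, and ¶5.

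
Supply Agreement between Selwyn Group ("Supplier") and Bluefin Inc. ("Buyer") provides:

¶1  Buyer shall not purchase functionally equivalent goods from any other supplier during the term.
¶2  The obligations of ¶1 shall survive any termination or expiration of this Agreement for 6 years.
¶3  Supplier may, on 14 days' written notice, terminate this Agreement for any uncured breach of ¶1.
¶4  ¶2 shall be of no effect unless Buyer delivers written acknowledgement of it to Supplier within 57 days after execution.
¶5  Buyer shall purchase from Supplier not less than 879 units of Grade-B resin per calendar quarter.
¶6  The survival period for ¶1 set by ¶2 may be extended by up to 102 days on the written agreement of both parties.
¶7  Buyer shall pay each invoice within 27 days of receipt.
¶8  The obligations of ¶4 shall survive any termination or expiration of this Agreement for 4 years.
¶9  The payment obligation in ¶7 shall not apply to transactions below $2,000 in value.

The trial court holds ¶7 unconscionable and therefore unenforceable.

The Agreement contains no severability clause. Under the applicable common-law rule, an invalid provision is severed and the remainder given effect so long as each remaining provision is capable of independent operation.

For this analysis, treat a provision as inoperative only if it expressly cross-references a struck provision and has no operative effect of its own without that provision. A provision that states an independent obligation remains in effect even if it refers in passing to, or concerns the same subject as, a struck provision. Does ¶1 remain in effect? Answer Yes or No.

Yes

¶7 is struck. ¶9 does nothing except set the carve-out from the payment obligation by reference to ¶7; with ¶7 gone it has no independent effect and is inoperative. Under the stated default rule, only provisions that cannot operate independently fall away; the rest are enforced. That leaves ¶1, ¶2, ¶3, ¶4, ¶5, ¶6, and ¶8 in effect. ¶1 is among the surviving provisions, so the answer is yes.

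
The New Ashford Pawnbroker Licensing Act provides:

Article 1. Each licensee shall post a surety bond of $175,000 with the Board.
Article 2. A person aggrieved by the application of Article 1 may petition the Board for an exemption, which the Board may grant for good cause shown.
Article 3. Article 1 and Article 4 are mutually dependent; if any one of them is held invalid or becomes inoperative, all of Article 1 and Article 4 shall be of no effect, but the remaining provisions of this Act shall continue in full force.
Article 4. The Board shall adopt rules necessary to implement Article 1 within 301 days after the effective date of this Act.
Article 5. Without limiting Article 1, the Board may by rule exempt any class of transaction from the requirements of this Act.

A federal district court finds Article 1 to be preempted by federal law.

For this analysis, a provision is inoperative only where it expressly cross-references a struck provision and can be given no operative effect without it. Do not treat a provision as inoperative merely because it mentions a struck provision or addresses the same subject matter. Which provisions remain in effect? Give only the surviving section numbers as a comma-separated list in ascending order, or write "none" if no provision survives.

3, 5

Article 1 is struck. Article 2 has no operative effect of its own apart from Article 1 and is therefore inoperative. Article 4 operates only by reference to Article 1, so it falls with Article 1. Article 5 mentions Article 1 but its own obligation stands independently of Article 1, so Article 5 is not affected. Article 3 declares Article 1 and Article 4 mutually dependent; since one of them has fallen, all of them are of no effect. The remainder continues in force under Article 3. That leaves Article 3 and Article 5 in effect.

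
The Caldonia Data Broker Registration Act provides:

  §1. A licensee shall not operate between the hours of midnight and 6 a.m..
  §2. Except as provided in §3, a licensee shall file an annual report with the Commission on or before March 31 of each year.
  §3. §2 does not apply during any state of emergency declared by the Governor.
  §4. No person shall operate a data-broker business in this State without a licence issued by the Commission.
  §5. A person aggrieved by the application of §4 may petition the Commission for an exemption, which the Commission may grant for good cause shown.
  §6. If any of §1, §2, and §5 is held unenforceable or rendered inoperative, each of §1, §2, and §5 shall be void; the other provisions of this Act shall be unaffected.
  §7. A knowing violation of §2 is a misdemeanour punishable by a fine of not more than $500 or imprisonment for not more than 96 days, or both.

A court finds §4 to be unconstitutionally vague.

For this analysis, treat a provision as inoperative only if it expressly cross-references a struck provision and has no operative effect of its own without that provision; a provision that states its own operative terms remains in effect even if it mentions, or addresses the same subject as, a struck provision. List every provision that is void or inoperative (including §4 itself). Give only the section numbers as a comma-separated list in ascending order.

1, 2, 3, 4, 5, 7

§4 is struck. The only function of §5 is the exemption procedure for §4, so it cannot stand once §4 is removed. §6 declares §1, §2, and §5 mutually dependent; since one of them has fallen, all of them are of no effect. That brings down §1 and §2 as well. §3 and §7 in turn depend solely on a provision now struck and likewise fall. The remainder continues in force under §6. Only §6 remains in effect.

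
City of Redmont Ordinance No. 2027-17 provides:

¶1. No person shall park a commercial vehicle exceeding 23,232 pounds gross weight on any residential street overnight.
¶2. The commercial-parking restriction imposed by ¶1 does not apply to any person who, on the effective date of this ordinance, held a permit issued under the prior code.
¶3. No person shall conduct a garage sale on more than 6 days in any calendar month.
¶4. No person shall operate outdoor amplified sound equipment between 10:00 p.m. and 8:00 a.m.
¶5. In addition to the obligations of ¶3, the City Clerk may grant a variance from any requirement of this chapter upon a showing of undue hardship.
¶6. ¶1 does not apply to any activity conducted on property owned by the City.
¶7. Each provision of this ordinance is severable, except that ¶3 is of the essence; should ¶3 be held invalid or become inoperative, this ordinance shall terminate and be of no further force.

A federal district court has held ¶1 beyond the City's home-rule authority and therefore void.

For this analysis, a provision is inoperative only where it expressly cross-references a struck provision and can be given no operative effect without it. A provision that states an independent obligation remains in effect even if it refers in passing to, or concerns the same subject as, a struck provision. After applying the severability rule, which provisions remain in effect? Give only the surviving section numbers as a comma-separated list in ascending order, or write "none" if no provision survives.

3, 4, 5, 7

¶1 is struck. The only function of ¶2 is the grandfather exemption from ¶1, so it cannot stand once ¶1 is removed. ¶6 merely fixes the public-property exemption from ¶1; with ¶1 gone it has nothing to operate on and falls away. ¶7 makes ¶3 an essential term, but ¶3 is unaffected, so the severability proviso in ¶7 preserves the remaining provisions. ¶3, ¶4, ¶5, and ¶7 remain in effect.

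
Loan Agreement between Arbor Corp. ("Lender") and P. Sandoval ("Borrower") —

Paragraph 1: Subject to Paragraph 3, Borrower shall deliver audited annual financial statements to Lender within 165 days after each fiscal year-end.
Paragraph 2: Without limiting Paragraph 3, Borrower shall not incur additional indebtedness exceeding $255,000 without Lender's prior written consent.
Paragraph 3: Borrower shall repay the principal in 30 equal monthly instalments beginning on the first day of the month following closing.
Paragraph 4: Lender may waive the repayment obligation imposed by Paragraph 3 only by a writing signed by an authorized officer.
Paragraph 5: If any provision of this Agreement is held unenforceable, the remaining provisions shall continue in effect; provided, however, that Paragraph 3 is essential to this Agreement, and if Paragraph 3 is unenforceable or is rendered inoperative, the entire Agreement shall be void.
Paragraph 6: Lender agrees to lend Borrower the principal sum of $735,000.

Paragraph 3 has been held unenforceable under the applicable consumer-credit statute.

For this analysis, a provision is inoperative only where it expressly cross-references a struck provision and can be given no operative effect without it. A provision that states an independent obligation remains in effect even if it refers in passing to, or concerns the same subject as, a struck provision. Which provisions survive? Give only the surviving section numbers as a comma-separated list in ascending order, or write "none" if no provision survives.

Paragraph 3 is struck. The only function of Paragraph 4 is the waiver condition for Paragraph 3, so it cannot stand once Paragraph 3 is removed. Paragraph 5 makes Paragraph 3 an essential term, and Paragraph 3 is the provision held invalid; under Paragraph 5, the entire Agreement is therefore void. No provision of the Agreement survives.

none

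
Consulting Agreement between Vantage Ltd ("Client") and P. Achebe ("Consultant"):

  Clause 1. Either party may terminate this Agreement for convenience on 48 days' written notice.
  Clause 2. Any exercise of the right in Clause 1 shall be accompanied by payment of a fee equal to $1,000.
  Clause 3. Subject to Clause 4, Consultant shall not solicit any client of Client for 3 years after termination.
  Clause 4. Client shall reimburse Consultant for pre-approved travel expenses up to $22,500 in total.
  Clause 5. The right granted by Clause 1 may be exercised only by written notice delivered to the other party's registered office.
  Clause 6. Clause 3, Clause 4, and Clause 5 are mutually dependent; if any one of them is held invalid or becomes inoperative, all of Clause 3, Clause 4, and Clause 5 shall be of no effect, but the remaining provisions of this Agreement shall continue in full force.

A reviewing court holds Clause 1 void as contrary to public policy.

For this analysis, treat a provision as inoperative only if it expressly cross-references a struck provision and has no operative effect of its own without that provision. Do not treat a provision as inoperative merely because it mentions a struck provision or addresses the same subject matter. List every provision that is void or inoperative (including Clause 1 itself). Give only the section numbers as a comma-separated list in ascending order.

Clause 1 is struck. Clause 2 merely fixes the exercise fee for Clause 1; with Clause 1 gone it has nothing to operate on and falls away. The only function of Clause 5 is the notice requirement for Clause 1, so it cannot stand once Clause 1 is removed. Clause 6 declares Clause 3, Clause 4, and Clause 5 mutually dependent; since one of them has fallen, all of them are of no effect. That brings down Clause 3 and Clause 4 as well. The remainder continues in force under Clause 6. Only Clause 6 remains in effect.

1, 2, 3, 4, 5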